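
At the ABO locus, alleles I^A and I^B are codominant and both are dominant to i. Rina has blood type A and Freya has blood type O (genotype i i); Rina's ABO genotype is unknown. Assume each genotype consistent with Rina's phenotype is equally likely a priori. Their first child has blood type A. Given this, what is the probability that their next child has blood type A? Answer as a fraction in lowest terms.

Possible genotypes: Rina ∈ {I^A I^A, I^A i}; Freya ∈ {i i}.
Weight each parental genotype pair by prior × P(type-A child):
  I^A I^A × i i: posterior weight 2/3; P(next child type A) = 1.
  I^A i × i i: posterior weight 1/3; P(next child type A) = 1/2.
Weighted sum = 5/6.

5/6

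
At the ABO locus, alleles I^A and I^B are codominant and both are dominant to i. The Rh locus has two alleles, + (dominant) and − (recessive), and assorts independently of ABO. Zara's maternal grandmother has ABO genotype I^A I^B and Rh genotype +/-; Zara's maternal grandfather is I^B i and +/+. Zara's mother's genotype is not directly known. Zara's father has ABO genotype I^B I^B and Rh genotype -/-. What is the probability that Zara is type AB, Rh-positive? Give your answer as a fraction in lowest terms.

Zara's mother's ABO genotype from I^A I^B × I^B i: 1/4 I^A I^B, 1/4 I^A i, 1/4 I^B I^B, 1/4 I^B i.
Crossing each possibility with the father I^B I^B and summing P(type AB): 1/4·1/2 + 1/4·1/2 + 1/4·0 + 1/4·0 = 1/4.
Similarly for Rh via the mother's Rh distribution: P(Rh+) = 3/4.
Independent loci: 1/4 × 3/4 = 3/16.

3/16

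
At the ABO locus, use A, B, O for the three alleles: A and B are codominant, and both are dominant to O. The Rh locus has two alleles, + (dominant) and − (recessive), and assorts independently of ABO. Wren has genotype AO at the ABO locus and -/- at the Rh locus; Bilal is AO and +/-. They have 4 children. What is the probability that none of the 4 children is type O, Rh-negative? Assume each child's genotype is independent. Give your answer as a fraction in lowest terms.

ABO cross AO × AO → 1/4 O, 3/4 A.
Rh cross -/- × +/- → 1/2 Rh+, 1/2 Rh-; so P(type O, Rh-negative) = 1/4 × 1/2 = 1/8 per child.
P(not type O, Rh-negative) = 7/8 for one child; (7/8)^4 = 2401/4096.

2401/4096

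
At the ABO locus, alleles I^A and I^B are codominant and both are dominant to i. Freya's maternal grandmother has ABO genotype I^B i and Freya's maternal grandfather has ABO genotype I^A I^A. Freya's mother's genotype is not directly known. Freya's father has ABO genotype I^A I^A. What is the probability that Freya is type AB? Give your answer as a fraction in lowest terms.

1/4

Freya's mother's ABO genotype from I^B i × I^A I^A: 1/2 I^A I^B, 1/2 I^A i.
Crossing each possibility with the father I^A I^A and summing P(type AB): 1/2·1/2 + 1/2·0 = 1/4.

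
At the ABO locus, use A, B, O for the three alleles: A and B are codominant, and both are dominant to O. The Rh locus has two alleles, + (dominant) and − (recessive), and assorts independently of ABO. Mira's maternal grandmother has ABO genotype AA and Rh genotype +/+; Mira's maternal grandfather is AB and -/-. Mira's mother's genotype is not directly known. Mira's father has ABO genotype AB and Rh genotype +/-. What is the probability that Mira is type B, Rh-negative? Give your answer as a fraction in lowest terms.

1/32

Mira's mother's ABO genotype from AA × AB: 1/2 AA, 1/2 AB.
Crossing each possibility with the father AB and summing P(type B): 1/2·0 + 1/2·1/4 = 1/8.
Similarly for Rh via the mother's Rh distribution: P(Rh-) = 1/4.
Independent loci: 1/8 × 1/4 = 1/32.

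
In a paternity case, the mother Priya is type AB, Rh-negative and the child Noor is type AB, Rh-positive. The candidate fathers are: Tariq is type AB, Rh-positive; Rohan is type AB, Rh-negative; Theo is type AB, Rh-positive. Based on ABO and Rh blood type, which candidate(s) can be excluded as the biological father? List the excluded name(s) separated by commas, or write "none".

A candidate is excluded only if no genotype consistent with his phenotype could produce a type AB, Rh-positive child with a type AB, Rh-negative mother.
Rohan (type AB, Rh-): no genotype consistent with that phenotype can produce a type-AB Rh+ child with a type-AB mother.

Rohan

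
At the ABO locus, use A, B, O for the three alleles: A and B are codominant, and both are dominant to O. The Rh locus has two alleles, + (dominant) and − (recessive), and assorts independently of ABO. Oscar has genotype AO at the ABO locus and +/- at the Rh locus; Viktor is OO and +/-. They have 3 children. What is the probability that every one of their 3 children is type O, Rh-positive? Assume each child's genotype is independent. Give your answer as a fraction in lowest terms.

27/512

ABO cross AO × OO → 1/2 O, 1/2 A.
Rh cross +/- × +/- → 3/4 Rh+, 1/4 Rh-; so P(type O, Rh-positive) = 1/2 × 3/4 = 3/8 per child.
All 3 independent: (3/8)^3 = 27/512.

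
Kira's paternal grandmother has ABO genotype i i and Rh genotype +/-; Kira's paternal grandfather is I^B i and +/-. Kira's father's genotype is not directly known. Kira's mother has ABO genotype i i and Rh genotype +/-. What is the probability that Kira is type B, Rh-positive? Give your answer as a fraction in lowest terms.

Kira's father's ABO genotype from i i × I^B i: 1/2 I^B i, 1/2 i i.
Crossing each possibility with the mother i i and summing P(type B): 1/2·1/2 + 1/2·0 = 1/4.
Similarly for Rh via the father's Rh distribution: P(Rh+) = 3/4.
Independent loci: 1/4 × 3/4 = 3/16.

3/16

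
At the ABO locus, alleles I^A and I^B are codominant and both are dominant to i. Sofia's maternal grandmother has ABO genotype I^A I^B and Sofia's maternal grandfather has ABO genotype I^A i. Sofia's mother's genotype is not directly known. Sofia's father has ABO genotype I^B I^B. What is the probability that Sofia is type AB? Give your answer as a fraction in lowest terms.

1/2

Sofia's mother's ABO genotype from I^A I^B × I^A i: 1/4 I^A I^A, 1/4 I^A I^B, 1/4 I^A i, 1/4 I^B i.
Crossing each possibility with the father I^B I^B and summing P(type AB): 1/4·1 + 1/4·1/2 + 1/4·1/2 + 1/4·0 = 1/2.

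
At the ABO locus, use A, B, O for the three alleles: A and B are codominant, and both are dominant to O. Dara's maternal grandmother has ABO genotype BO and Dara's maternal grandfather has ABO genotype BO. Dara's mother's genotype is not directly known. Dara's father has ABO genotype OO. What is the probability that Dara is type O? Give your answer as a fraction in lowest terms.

1/2

Dara's mother's ABO genotype from BO × BO: 1/4 BB, 1/2 BO, 1/4 OO.
Crossing each possibility with the father OO and summing P(type O): 1/4·0 + 1/2·1/2 + 1/4·1 = 1/2.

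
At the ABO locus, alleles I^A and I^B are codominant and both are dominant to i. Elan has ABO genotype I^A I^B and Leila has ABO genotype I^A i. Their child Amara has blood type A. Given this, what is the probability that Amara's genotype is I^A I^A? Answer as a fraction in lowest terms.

1/2

Cross I^A I^B × I^A i → 1/4 I^A I^A, 1/4 I^A I^B, 1/4 I^A i, 1/4 I^B i.
Type-A genotypes among offspring: I^A I^A (1/4), I^A i (1/4); total 1/2.
P(I^A I^A | type A) = (1/4) / (1/2) = 1/2.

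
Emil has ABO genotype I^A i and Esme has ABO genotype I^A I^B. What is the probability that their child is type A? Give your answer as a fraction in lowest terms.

ABO cross I^A i × I^A I^B → offspring phenotypes: 1/2 A, 1/4 B, 1/4 AB.
So P(type A) = 1/2.

1/2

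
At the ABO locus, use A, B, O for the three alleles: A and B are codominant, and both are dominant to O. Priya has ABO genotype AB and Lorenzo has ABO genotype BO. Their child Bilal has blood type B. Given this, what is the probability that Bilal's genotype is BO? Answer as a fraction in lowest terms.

1/2

Cross AB × BO → 1/4 AB, 1/4 AO, 1/4 BB, 1/4 BO.
Type-B genotypes among offspring: BB (1/4), BO (1/4); total 1/2.
P(BO | type B) = (1/4) / (1/2) = 1/2.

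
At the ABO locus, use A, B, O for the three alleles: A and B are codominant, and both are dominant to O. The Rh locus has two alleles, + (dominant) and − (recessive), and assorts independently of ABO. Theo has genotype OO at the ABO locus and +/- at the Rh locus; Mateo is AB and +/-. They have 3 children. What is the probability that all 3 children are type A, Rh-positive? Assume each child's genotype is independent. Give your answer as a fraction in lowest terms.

27/512

ABO cross OO × AB → 1/2 A, 1/2 B.
Rh cross +/- × +/- → 3/4 Rh+, 1/4 Rh-; so P(type A, Rh-positive) = 1/2 × 3/4 = 3/8 per child.
All 3 independent: (3/8)^3 = 27/512.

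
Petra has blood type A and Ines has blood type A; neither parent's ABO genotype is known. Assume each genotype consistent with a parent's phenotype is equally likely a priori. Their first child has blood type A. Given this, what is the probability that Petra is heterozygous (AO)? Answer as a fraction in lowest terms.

7/15

Possible genotypes: Petra ∈ {AA, AO}; Ines ∈ {AA, AO}.
Weight each parental genotype pair by prior × P(type-A child):
  AA × AA: posterior weight 4/15.
  AA × AO: posterior weight 4/15.
  AO × AA: posterior weight 4/15.
  AO × AO: posterior weight 1/5.
Sum the posterior weight over pairs where Petra is AO: 7/15.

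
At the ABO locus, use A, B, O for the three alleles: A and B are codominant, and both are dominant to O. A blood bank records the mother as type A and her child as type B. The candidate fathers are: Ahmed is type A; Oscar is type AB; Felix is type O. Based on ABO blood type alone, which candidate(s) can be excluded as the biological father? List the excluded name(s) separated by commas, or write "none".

A candidate is excluded only if no genotype consistent with his phenotype could produce a type B child with a type A mother.
Ahmed (type A): no genotype consistent with that phenotype can produce a type-B child with a type-A mother.
Felix (type O): no genotype consistent with that phenotype can produce a type-B child with a type-A mother.

Ahmed, Felix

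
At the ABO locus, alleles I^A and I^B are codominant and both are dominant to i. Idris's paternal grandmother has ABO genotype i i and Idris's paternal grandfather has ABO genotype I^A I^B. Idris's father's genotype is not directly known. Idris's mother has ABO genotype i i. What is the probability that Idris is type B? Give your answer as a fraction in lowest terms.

1/4

Idris's father's ABO genotype from i i × I^A I^B: 1/2 I^A i, 1/2 I^B i.
Crossing each possibility with the mother i i and summing P(type B): 1/2·0 + 1/2·1/2 = 1/4.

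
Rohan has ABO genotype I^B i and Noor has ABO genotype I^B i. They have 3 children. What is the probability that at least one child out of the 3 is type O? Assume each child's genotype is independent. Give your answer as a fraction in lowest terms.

37/64

ABO cross I^B i × I^B i → 1/4 O, 3/4 B.
So P(type O) = 1/4 per child.
P(none) = (3/4)^3 = 27/64; P(at least one) = 1 − 27/64 = 37/64.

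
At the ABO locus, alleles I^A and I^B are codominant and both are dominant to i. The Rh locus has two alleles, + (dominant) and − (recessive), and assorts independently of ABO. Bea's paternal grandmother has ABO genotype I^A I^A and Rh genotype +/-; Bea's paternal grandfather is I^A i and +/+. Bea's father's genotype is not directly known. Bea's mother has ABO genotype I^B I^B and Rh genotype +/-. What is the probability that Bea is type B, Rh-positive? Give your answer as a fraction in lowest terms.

Bea's father's ABO genotype from I^A I^A × I^A i: 1/2 I^A I^A, 1/2 I^A i.
Crossing each possibility with the mother I^B I^B and summing P(type B): 1/2·0 + 1/2·1/2 = 1/4.
Similarly for Rh via the father's Rh distribution: P(Rh+) = 7/8.
Independent loci: 1/4 × 7/8 = 7/32.

7/32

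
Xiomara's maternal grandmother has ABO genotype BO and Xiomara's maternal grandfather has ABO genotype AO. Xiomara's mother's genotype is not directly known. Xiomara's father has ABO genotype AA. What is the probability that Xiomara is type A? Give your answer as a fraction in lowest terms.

Xiomara's mother's ABO genotype from BO × AO: 1/4 AB, 1/4 AO, 1/4 BO, 1/4 OO.
Crossing each possibility with the father AA and summing P(type A): 1/4·1/2 + 1/4·1 + 1/4·1/2 + 1/4·1 = 3/4.

3/4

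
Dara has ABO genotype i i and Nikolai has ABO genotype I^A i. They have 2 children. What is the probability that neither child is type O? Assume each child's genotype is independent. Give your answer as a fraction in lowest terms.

1/4

ABO cross i i × I^A i → 1/2 O, 1/2 A.
So P(type O) = 1/2 per child.
P(not type O) = 1/2 for one child; (1/2)^2 = 1/4.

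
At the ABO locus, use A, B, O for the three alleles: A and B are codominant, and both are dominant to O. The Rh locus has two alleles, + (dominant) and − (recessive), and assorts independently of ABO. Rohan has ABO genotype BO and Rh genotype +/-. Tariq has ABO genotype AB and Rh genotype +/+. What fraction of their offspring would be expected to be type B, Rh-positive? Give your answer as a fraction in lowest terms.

1/2

ABO cross BO × AB → offspring phenotypes: 1/4 A, 1/2 B, 1/4 AB.
Rh cross +/- × +/+ → 1 Rh+.
Independent loci: P(type B, Rh-positive) = 1/2 × 1 = 1/2.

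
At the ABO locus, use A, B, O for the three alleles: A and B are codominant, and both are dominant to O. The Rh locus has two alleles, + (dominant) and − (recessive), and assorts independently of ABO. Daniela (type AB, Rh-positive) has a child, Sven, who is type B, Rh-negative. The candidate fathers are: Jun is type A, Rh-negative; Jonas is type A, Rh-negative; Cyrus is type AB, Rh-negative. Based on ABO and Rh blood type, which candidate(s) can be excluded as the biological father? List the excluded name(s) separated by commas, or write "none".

none

A candidate is excluded only if no genotype consistent with his phenotype could produce a type B, Rh-negative child with a type AB, Rh-positive mother.
Every candidate has at least one consistent genotype combination, so none can be excluded.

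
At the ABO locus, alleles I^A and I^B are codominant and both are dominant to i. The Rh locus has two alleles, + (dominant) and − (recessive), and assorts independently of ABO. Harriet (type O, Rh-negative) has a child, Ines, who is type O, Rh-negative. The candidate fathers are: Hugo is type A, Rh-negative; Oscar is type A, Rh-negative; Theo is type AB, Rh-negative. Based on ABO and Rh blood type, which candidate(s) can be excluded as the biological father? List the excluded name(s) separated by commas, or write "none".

A candidate is excluded only if no genotype consistent with his phenotype could produce a type O, Rh-negative child with a type O, Rh-negative mother.
Theo (type AB, Rh-): no genotype consistent with that phenotype can produce a type-O Rh- child with a type-O mother.

Theo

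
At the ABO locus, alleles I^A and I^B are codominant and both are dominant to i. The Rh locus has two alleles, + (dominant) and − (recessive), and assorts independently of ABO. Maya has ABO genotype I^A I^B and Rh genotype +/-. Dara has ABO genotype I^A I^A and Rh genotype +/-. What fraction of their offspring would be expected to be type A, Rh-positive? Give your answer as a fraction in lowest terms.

3/8

ABO cross I^A I^B × I^A I^A → offspring phenotypes: 1/2 A, 1/2 AB.
Rh cross +/- × +/- → 3/4 Rh+, 1/4 Rh-.
Independent loci: P(type A, Rh-positive) = 1/2 × 3/4 = 3/8.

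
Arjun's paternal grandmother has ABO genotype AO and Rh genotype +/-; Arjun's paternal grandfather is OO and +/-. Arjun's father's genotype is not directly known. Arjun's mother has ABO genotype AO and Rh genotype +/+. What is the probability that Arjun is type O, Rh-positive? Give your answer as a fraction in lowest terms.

Arjun's father's ABO genotype from AO × OO: 1/2 AO, 1/2 OO.
Crossing each possibility with the mother AO and summing P(type O): 1/2·1/4 + 1/2·1/2 = 3/8.
Similarly for Rh via the father's Rh distribution: P(Rh+) = 1.
Independent loci: 3/8 × 1 = 3/8.

3/8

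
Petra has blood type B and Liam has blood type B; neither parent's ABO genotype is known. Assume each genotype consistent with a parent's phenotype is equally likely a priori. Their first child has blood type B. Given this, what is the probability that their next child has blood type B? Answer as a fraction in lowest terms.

Possible genotypes: Petra ∈ {BB, BO}; Liam ∈ {BB, BO}.
Weight each parental genotype pair by prior × P(type-B child):
  BB × BB: posterior weight 4/15; P(next child type B) = 1.
  BB × BO: posterior weight 4/15; P(next child type B) = 1.
  BO × BB: posterior weight 4/15; P(next child type B) = 1.
  BO × BO: posterior weight 1/5; P(next child type B) = 3/4.
Weighted sum = 19/20.

19/20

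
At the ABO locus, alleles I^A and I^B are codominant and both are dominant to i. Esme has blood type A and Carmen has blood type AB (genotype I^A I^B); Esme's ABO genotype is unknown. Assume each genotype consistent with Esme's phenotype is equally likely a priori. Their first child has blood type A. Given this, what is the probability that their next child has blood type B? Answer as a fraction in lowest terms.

Possible genotypes: Esme ∈ {I^A I^A, I^A i}; Carmen ∈ {I^A I^B}.
Weight each parental genotype pair by prior × P(type-A child):
  I^A I^A × I^A I^B: posterior weight 1/2; P(next child type B) = 0.
  I^A i × I^A I^B: posterior weight 1/2; P(next child type B) = 1/4.
Weighted sum = 1/8.

1/8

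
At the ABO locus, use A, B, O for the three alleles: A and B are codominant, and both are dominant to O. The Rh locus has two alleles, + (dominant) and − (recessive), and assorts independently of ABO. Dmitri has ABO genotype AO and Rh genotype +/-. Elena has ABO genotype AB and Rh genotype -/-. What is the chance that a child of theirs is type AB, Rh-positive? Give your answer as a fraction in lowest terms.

1/8

ABO cross AO × AB → offspring phenotypes: 1/2 A, 1/4 B, 1/4 AB.
Rh cross +/- × -/- → 1/2 Rh+, 1/2 Rh-.
Independent loci: P(type AB, Rh-positive) = 1/4 × 1/2 = 1/8.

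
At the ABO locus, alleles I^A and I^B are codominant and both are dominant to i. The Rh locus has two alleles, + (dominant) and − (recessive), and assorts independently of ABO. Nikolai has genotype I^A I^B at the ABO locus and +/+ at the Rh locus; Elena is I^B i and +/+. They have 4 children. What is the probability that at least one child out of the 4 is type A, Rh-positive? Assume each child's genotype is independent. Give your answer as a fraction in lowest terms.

ABO cross I^A I^B × I^B i → 1/4 A, 1/2 B, 1/4 AB.
Rh cross +/+ × +/+ → 1 Rh+; so P(type A, Rh-positive) = 1/4 × 1 = 1/4 per child.
P(none) = (3/4)^4 = 81/256; P(at least one) = 1 − 81/256 = 175/256.

175/256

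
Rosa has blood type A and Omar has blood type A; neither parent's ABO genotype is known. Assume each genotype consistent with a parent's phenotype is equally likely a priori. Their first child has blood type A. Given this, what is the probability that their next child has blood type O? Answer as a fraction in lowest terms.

1/20

Possible genotypes: Rosa ∈ {AA, AO}; Omar ∈ {AA, AO}.
Weight each parental genotype pair by prior × P(type-A child):
  AA × AA: posterior weight 4/15; P(next child type O) = 0.
  AA × AO: posterior weight 4/15; P(next child type O) = 0.
  AO × AA: posterior weight 4/15; P(next child type O) = 0.
  AO × AO: posterior weight 1/5; P(next child type O) = 1/4.
Weighted sum = 1/20.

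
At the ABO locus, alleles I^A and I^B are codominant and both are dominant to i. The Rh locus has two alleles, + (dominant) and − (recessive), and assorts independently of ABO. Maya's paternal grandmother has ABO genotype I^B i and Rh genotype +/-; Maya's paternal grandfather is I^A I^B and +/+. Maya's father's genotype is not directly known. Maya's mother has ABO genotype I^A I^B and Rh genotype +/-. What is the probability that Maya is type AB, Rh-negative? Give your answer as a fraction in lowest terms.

Maya's father's ABO genotype from I^B i × I^A I^B: 1/4 I^A I^B, 1/4 I^A i, 1/4 I^B I^B, 1/4 I^B i.
Crossing each possibility with the mother I^A I^B and summing P(type AB): 1/4·1/2 + 1/4·1/4 + 1/4·1/2 + 1/4·1/4 = 3/8.
Similarly for Rh via the father's Rh distribution: P(Rh-) = 1/8.
Independent loci: 3/8 × 1/8 = 3/64.

3/64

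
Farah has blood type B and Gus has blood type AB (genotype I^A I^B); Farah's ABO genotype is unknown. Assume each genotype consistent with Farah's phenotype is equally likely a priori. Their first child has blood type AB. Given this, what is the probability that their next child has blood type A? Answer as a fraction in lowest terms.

Possible genotypes: Farah ∈ {I^B I^B, I^B i}; Gus ∈ {I^A I^B}.
Weight each parental genotype pair by prior × P(type-AB child):
  I^B I^B × I^A I^B: posterior weight 2/3; P(next child type A) = 0.
  I^B i × I^A I^B: posterior weight 1/3; P(next child type A) = 1/4.
Weighted sum = 1/12.

1/12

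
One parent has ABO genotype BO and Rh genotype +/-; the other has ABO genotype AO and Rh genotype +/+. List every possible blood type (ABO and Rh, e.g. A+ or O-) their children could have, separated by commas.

Gametes from BO × AO give offspring ABO genotypes AB, AO, BO, OO, i.e. phenotypes O, A, B, AB.
Rh cross +/- × +/+ → phenotypes Rh+.
Combining independently: O+, A+, B+, AB+.

O+, A+, B+, AB+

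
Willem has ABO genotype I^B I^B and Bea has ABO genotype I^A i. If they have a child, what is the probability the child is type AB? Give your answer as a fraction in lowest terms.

ABO cross I^B I^B × I^A i → offspring phenotypes: 1/2 B, 1/2 AB.
So P(type AB) = 1/2.

1/2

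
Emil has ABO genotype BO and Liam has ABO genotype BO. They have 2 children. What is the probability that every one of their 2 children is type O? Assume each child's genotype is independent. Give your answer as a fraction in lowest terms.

1/16

ABO cross BO × BO → 1/4 O, 3/4 B.
So P(type O) = 1/4 per child.
All 2 independent: (1/4)^2 = 1/16.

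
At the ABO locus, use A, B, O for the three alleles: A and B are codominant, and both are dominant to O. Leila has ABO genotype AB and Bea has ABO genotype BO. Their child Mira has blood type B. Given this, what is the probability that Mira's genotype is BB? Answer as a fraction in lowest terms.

Cross AB × BO → 1/4 AB, 1/4 AO, 1/4 BB, 1/4 BO.
Type-B genotypes among offspring: BB (1/4), BO (1/4); total 1/2.
P(BB | type B) = (1/4) / (1/2) = 1/2.

1/2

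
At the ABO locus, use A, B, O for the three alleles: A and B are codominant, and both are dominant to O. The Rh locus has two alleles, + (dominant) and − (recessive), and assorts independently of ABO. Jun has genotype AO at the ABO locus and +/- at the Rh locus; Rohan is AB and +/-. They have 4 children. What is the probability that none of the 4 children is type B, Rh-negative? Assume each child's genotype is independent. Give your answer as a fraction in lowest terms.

ABO cross AO × AB → 1/2 A, 1/4 B, 1/4 AB.
Rh cross +/- × +/- → 3/4 Rh+, 1/4 Rh-; so P(type B, Rh-negative) = 1/4 × 1/4 = 1/16 per child.
P(not type B, Rh-negative) = 15/16 for one child; (15/16)^4 = 50625/65536.

50625/65536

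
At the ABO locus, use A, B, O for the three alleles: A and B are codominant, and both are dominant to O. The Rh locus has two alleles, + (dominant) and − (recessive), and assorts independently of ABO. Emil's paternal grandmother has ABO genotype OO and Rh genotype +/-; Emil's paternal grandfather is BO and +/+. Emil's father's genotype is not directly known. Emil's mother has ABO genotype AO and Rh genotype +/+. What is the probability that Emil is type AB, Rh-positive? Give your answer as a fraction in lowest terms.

1/8

Emil's father's ABO genotype from OO × BO: 1/2 BO, 1/2 OO.
Crossing each possibility with the mother AO and summing P(type AB): 1/2·1/4 + 1/2·0 = 1/8.
Similarly for Rh via the father's Rh distribution: P(Rh+) = 1.
Independent loci: 1/8 × 1 = 1/8.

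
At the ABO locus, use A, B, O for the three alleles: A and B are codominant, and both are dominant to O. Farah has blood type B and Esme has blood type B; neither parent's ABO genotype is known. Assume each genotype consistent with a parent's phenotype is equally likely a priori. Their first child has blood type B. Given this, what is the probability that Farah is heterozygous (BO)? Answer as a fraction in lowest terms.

Possible genotypes: Farah ∈ {BB, BO}; Esme ∈ {BB, BO}.
Weight each parental genotype pair by prior × P(type-B child):
  BB × BB: posterior weight 4/15.
  BB × BO: posterior weight 4/15.
  BO × BB: posterior weight 4/15.
  BO × BO: posterior weight 1/5.
Sum the posterior weight over pairs where Farah is BO: 7/15.

7/15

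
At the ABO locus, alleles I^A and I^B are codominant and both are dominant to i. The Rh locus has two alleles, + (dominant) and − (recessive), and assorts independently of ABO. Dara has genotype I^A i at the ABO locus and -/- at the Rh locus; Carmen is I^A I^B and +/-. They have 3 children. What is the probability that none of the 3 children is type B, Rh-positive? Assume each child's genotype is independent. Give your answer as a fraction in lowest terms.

343/512

ABO cross I^A i × I^A I^B → 1/2 A, 1/4 B, 1/4 AB.
Rh cross -/- × +/- → 1/2 Rh+, 1/2 Rh-; so P(type B, Rh-positive) = 1/4 × 1/2 = 1/8 per child.
P(not type B, Rh-positive) = 7/8 for one child; (7/8)^3 = 343/512.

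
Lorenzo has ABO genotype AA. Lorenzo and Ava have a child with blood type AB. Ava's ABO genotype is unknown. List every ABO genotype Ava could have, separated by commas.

AB, BB, BO

For each candidate genotype of Ava, check whether crossing it with AA can produce every observed child phenotype.
  AA → possible child types {A} ✗
  AB → possible child types {A, AB} ✓
  AO → possible child types {A} ✗
  BB → possible child types {AB} ✓
  BO → possible child types {A, AB} ✓
  OO → possible child types {A} ✗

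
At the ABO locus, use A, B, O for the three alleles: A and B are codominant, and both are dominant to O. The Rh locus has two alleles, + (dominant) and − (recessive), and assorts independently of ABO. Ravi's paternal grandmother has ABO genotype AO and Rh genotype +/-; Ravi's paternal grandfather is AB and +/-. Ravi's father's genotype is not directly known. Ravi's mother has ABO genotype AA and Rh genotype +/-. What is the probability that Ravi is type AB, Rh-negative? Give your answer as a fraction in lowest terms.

1/16

Ravi's father's ABO genotype from AO × AB: 1/4 AA, 1/4 AB, 1/4 AO, 1/4 BO.
Crossing each possibility with the mother AA and summing P(type AB): 1/4·0 + 1/4·1/2 + 1/4·0 + 1/4·1/2 = 1/4.
Similarly for Rh via the father's Rh distribution: P(Rh-) = 1/4.
Independent loci: 1/4 × 1/4 = 1/16.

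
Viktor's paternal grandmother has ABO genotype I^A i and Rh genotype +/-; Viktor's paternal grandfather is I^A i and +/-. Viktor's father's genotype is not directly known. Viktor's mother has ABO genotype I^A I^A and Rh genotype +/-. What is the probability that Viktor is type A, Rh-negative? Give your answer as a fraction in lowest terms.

1/4

Viktor's father's ABO genotype from I^A i × I^A i: 1/4 I^A I^A, 1/2 I^A i, 1/4 i i.
Crossing each possibility with the mother I^A I^A and summing P(type A): 1/4·1 + 1/2·1 + 1/4·1 = 1.
Similarly for Rh via the father's Rh distribution: P(Rh-) = 1/4.
Independent loci: 1 × 1/4 = 1/4.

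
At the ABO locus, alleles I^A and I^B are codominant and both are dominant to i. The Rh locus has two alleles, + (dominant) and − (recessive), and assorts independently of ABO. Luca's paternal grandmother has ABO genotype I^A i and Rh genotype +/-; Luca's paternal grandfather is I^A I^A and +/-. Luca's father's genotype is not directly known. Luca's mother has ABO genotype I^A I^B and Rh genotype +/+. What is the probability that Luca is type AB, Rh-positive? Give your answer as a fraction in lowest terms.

Luca's father's ABO genotype from I^A i × I^A I^A: 1/2 I^A I^A, 1/2 I^A i.
Crossing each possibility with the mother I^A I^B and summing P(type AB): 1/2·1/2 + 1/2·1/4 = 3/8.
Similarly for Rh via the father's Rh distribution: P(Rh+) = 1.
Independent loci: 3/8 × 1 = 3/8.

3/8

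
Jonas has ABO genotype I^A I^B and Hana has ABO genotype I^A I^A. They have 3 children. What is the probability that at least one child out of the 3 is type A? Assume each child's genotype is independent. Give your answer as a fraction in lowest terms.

ABO cross I^A I^B × I^A I^A → 1/2 A, 1/2 AB.
So P(type A) = 1/2 per child.
P(none) = (1/2)^3 = 1/8; P(at least one) = 1 − 1/8 = 7/8.

7/8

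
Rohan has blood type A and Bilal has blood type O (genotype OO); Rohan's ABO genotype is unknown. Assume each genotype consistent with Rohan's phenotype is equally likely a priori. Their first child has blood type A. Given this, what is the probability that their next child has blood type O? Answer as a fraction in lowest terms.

1/6

Possible genotypes: Rohan ∈ {AA, AO}; Bilal ∈ {OO}.
Weight each parental genotype pair by prior × P(type-A child):
  AA × OO: posterior weight 2/3; P(next child type O) = 0.
  AO × OO: posterior weight 1/3; P(next child type O) = 1/2.
Weighted sum = 1/6.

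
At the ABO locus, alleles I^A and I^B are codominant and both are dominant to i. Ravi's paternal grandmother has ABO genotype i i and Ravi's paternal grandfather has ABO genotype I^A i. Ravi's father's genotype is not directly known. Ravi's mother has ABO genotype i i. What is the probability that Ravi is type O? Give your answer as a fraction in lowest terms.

Ravi's father's ABO genotype from i i × I^A i: 1/2 I^A i, 1/2 i i.
Crossing each possibility with the mother i i and summing P(type O): 1/2·1/2 + 1/2·1 = 3/4.

3/4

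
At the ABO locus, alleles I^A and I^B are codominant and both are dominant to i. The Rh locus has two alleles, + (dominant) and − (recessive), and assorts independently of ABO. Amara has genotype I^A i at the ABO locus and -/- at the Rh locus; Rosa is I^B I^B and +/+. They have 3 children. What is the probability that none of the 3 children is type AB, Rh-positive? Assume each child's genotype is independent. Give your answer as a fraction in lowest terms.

1/8

ABO cross I^A i × I^B I^B → 1/2 B, 1/2 AB.
Rh cross -/- × +/+ → 1 Rh+; so P(type AB, Rh-positive) = 1/2 × 1 = 1/2 per child.
P(not type AB, Rh-positive) = 1/2 for one child; (1/2)^3 = 1/8.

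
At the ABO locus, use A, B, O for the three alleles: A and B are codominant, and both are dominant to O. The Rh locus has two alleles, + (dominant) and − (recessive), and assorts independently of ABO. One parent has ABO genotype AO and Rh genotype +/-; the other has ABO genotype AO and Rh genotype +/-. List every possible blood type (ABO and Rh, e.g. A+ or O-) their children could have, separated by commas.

O+, O-, A+, A-

Gametes from AO × AO give offspring ABO genotypes AA, AO, OO, i.e. phenotypes O, A.
Rh cross +/- × +/- → phenotypes Rh+, Rh-.
Combining independently: O+, O-, A+, A-.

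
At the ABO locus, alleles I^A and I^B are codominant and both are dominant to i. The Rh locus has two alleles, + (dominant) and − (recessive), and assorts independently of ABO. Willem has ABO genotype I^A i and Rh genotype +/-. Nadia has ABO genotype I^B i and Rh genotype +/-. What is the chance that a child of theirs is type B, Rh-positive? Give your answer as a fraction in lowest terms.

3/16

ABO cross I^A i × I^B i → offspring phenotypes: 1/4 O, 1/4 A, 1/4 B, 1/4 AB.
Rh cross +/- × +/- → 3/4 Rh+, 1/4 Rh-.
Independent loci: P(type B, Rh-positive) = 1/4 × 3/4 = 3/16.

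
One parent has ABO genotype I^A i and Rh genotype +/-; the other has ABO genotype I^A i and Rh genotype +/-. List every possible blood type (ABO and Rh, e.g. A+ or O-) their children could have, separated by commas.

O+, O-, A+, A-

Gametes from I^A i × I^A i give offspring ABO genotypes I^A I^A, I^A i, i i, i.e. phenotypes O, A.
Rh cross +/- × +/- → phenotypes Rh+, Rh-.
Combining independently: O+, O-, A+, A-.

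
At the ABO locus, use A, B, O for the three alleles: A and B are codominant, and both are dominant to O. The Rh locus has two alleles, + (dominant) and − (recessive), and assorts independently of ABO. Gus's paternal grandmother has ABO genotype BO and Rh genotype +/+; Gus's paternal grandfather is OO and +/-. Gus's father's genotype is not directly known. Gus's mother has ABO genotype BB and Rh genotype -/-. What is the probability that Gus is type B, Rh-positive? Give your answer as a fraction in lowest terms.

3/4

Gus's father's ABO genotype from BO × OO: 1/2 BO, 1/2 OO.
Crossing each possibility with the mother BB and summing P(type B): 1/2·1 + 1/2·1 = 1.
Similarly for Rh via the father's Rh distribution: P(Rh+) = 3/4.
Independent loci: 1 × 3/4 = 3/4.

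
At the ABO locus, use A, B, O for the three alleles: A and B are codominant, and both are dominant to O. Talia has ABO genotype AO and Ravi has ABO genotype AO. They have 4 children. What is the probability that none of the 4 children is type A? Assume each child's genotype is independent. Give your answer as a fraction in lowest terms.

1/256

ABO cross AO × AO → 1/4 O, 3/4 A.
So P(type A) = 3/4 per child.
P(not type A) = 1/4 for one child; (1/4)^4 = 1/256.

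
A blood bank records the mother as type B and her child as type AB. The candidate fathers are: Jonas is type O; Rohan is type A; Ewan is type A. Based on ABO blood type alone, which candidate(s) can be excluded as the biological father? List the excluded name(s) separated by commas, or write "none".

Jonas

A candidate is excluded only if no genotype consistent with his phenotype could produce a type AB child with a type B mother.
Jonas (type O): no genotype consistent with that phenotype can produce a type-AB child with a type-B mother.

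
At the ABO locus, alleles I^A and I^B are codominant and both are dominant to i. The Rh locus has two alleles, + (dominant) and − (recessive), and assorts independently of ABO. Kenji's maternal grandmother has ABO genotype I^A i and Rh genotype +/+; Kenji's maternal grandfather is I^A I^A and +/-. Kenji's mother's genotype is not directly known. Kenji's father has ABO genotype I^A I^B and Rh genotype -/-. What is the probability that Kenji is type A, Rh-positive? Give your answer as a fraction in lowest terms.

3/8

Kenji's mother's ABO genotype from I^A i × I^A I^A: 1/2 I^A I^A, 1/2 I^A i.
Crossing each possibility with the father I^A I^B and summing P(type A): 1/2·1/2 + 1/2·1/2 = 1/2.
Similarly for Rh via the mother's Rh distribution: P(Rh+) = 3/4.
Independent loci: 1/2 × 3/4 = 3/8.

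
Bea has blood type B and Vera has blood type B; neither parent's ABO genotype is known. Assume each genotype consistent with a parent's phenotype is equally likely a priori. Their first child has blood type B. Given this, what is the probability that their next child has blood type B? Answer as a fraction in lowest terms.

19/20

Possible genotypes: Bea ∈ {BB, BO}; Vera ∈ {BB, BO}.
Weight each parental genotype pair by prior × P(type-B child):
  BB × BB: posterior weight 4/15; P(next child type B) = 1.
  BB × BO: posterior weight 4/15; P(next child type B) = 1.
  BO × BB: posterior weight 4/15; P(next child type B) = 1.
  BO × BO: posterior weight 1/5; P(next child type B) = 3/4.
Weighted sum = 19/20.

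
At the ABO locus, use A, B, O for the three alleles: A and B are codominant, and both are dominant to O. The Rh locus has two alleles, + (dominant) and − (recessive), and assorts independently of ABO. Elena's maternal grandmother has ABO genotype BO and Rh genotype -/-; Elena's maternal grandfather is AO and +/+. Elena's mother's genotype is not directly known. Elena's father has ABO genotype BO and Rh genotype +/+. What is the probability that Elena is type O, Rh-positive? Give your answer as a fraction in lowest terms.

1/4

Elena's mother's ABO genotype from BO × AO: 1/4 AB, 1/4 AO, 1/4 BO, 1/4 OO.
Crossing each possibility with the father BO and summing P(type O): 1/4·0 + 1/4·1/4 + 1/4·1/4 + 1/4·1/2 = 1/4.
Similarly for Rh via the mother's Rh distribution: P(Rh+) = 1.
Independent loci: 1/4 × 1 = 1/4.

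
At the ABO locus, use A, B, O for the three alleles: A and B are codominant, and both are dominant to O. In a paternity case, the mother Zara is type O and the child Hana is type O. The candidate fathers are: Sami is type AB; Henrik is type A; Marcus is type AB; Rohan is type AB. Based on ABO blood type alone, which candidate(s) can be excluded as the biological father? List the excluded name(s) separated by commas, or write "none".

A candidate is excluded only if no genotype consistent with his phenotype could produce a type O child with a type O mother.
Sami (type AB): no genotype consistent with that phenotype can produce a type-O child with a type-O mother.
Marcus (type AB): no genotype consistent with that phenotype can produce a type-O child with a type-O mother.
Rohan (type AB): no genotype consistent with that phenotype can produce a type-O child with a type-O mother.

Sami, Marcus, Rohan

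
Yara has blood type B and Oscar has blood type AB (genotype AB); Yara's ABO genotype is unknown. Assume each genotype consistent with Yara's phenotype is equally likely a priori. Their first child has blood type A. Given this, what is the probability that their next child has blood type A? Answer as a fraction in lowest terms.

Possible genotypes: Yara ∈ {BB, BO}; Oscar ∈ {AB}.
Weight each parental genotype pair by prior × P(type-A child):
  BO × AB: posterior weight 1; P(next child type A) = 1/4.
Weighted sum = 1/4.

1/4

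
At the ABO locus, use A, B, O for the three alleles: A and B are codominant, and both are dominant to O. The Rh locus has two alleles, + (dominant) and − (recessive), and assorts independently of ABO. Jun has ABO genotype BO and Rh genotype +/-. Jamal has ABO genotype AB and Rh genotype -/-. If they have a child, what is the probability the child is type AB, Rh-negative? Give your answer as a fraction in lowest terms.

ABO cross BO × AB → offspring phenotypes: 1/4 A, 1/2 B, 1/4 AB.
Rh cross +/- × -/- → 1/2 Rh+, 1/2 Rh-.
Independent loci: P(type AB, Rh-negative) = 1/4 × 1/2 = 1/8.

1/8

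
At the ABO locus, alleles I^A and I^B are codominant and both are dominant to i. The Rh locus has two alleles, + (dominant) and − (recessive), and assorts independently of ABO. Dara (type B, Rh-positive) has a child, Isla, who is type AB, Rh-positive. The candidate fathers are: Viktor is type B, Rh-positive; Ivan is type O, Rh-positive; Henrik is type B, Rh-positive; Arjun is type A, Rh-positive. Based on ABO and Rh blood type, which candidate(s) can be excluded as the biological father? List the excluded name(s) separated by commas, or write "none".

A candidate is excluded only if no genotype consistent with his phenotype could produce a type AB, Rh-positive child with a type B, Rh-positive mother.
Viktor (type B, Rh+): no genotype consistent with that phenotype can produce a type-AB Rh+ child with a type-B mother.
Ivan (type O, Rh+): no genotype consistent with that phenotype can produce a type-AB Rh+ child with a type-B mother.
Henrik (type B, Rh+): no genotype consistent with that phenotype can produce a type-AB Rh+ child with a type-B mother.

Viktor, Ivan, Henrik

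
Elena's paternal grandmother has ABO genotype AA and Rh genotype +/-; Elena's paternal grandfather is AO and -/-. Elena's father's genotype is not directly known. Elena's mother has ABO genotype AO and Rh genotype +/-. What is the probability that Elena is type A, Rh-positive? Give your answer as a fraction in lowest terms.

Elena's father's ABO genotype from AA × AO: 1/2 AA, 1/2 AO.
Crossing each possibility with the mother AO and summing P(type A): 1/2·1 + 1/2·3/4 = 7/8.
Similarly for Rh via the father's Rh distribution: P(Rh+) = 5/8.
Independent loci: 7/8 × 5/8 = 35/64.

35/64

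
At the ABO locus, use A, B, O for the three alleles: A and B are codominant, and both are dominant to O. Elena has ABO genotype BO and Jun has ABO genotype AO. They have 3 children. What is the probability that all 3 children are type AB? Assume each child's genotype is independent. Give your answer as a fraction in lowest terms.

ABO cross BO × AO → 1/4 O, 1/4 A, 1/4 B, 1/4 AB.
So P(type AB) = 1/4 per child.
All 3 independent: (1/4)^3 = 1/64.

1/64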